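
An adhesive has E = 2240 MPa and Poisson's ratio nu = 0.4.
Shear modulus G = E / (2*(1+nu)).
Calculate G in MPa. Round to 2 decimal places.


G = 2240 / (2*(1+0.4))
= 2240 / 2.80
= 800.00 MPa

800.00


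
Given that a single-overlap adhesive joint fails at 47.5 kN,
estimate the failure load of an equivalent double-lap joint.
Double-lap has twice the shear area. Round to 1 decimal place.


Double-lap factor = 2
Expected load = 47.5 * 2 = 95.0 kN

95.0


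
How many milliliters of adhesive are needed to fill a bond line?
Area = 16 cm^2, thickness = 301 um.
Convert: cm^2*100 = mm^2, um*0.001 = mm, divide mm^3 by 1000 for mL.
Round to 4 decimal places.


= (16 * 100) * (301 * 0.001) / 1000
= 0.4816 mL

0.4816


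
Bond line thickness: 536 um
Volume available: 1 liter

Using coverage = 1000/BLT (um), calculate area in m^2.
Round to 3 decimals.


1 L = 1e6 mm^3, thickness = 536 um = 0.536 mm
Area = 1e6 / 0.536 mm^2 = (1e6 / 0.536) / 1e6 m^2 = 1000 / 536 m^2
= 1.866 m^2

1.866


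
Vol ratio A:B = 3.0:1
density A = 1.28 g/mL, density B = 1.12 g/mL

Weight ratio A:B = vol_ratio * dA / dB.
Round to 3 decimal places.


Weight ratio = 3.0 * 1.28 / 1.12
= 3.429

3.429


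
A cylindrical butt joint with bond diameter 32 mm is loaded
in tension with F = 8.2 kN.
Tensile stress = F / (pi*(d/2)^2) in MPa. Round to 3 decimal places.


Area = pi * (32/2)^2 = 804.2477 mm^2
Stress = 8.2*1000 / 804.2477
= 10.196 MPa

10.196


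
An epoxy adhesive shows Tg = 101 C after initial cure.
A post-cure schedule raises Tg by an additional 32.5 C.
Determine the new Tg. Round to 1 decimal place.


New Tg = 101 + 32.5
= 133.5 C

133.5


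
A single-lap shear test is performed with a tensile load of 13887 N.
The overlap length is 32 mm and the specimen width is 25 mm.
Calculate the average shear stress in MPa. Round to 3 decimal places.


Shear stress = F / (overlap * width)
= 13887 / (32 * 25)
= 13887 / 800
= 17.359 MPa

17.359


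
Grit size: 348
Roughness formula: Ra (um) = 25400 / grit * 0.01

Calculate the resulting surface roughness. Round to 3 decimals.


Ra = 25400 / 348 * 0.01
= 0.730 um

0.730


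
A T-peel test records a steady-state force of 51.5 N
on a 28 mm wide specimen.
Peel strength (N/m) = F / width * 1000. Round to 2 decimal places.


Peel strength = 51.5 / 28 * 1000
= 1839.29 N/m

1839.29


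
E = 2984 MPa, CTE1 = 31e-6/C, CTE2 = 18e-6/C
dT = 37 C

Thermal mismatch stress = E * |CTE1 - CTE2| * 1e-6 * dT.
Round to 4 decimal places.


= 2984 * 13e-6 * 37
= 1.4353 MPa

1.4353


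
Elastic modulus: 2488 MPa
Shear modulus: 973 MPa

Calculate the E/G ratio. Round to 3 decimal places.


E / G = 2488 / 973 = 2.557

2.557


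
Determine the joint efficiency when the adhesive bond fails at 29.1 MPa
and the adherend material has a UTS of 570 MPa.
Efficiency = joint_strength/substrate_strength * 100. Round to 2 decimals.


Joint efficiency = 29.1 / 570 * 100
= 5.11%

5.11


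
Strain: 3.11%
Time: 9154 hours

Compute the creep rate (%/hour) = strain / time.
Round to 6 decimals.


Creep rate = 3.11 / 9154
= 0.000340 %/h

0.000340


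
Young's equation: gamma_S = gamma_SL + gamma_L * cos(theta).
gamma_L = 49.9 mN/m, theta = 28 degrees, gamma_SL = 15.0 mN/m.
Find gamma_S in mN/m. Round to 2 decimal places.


cos(28 deg) = 0.882948
gamma_S = 15.0 + 49.9 * 0.882948
= 59.06 mN/m

59.06


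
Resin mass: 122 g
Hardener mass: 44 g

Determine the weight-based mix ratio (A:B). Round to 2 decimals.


Ratio = 122 / 44 = 2.77

2.77


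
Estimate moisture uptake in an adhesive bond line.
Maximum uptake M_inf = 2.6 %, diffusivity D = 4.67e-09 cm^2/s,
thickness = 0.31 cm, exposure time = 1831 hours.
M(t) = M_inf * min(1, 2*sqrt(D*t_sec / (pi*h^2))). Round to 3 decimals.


Convert time: 1831 h = 6591600 s
ratio = min(1, 2*sqrt(4.67e-09*6591600/(pi*0.31^2)))
= 0.638627
M(t) = 2.6 * 0.638627 = 1.660%

1.660


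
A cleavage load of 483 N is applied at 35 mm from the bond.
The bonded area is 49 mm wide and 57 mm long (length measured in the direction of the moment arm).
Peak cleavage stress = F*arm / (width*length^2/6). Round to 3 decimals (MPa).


Moment = 483 * 35 = 16905 N*mm
Section modulus = 49 * 3249 / 6 = 159201 / 6 mm^3
Stress = 16905 / (159201 / 6) = 101430 / 159201
= 0.637 MPa

0.637


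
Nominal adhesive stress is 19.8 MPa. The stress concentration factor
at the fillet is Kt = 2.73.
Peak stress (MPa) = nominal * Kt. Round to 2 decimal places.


Peak = 19.8 * 2.73 = 54.05 MPa

54.05


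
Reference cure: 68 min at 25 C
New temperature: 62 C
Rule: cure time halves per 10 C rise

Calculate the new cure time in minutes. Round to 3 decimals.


factor = 2^((62-25)/10) = 12.9960
t_new = 68 / 12.9960 = 5.232 min

5.232


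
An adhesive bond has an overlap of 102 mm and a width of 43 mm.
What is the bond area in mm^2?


Bond area = overlap * width
= 102 * 43
= 4386 mm^2

4386


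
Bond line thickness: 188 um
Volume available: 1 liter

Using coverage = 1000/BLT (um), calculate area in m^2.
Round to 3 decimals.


1 L = 1e6 mm^3, thickness = 188 um = 0.188 mm
Area = 1e6 / 0.188 mm^2 = (1e6 / 0.188) / 1e6 m^2 = 1000 / 188 m^2
= 5.319 m^2

5.319


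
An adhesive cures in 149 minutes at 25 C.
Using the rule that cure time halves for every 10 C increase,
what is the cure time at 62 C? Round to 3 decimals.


Factor = 2^((62 - 25) / 10) = 12.9960
Cure time = 149 / 12.9960
= 11.465 minutes

11.465


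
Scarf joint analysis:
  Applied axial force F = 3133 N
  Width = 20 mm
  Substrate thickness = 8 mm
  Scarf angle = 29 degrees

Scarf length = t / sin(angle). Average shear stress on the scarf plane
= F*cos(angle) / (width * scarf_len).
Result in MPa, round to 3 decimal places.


Scarf length = 8 / sin(29 deg) = 16.5013 mm
cos(29 deg) = 0.874620
Shear = 3133 * 0.874620 / (20 * 16.5013)
= 8.303 MPa

8.303


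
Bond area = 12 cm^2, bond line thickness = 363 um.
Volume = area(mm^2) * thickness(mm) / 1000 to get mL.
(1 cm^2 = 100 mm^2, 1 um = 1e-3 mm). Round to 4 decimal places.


area_mm2 = 12 * 100 = 1200
blt_mm = 363 * 1e-3 = 0.363
vol_mm3 = 1200 * 0.363 = 435.6
vol_mL = 435.6 / 1000 = 0.4356 mL

0.4356


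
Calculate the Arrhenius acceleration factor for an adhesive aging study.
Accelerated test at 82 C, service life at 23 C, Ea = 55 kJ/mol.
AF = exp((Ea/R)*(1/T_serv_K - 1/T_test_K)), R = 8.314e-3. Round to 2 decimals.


T_test = 355.15 K, T_serv = 296.15 K
Ea/R = 55 / 0.008314 = 6615.35
AF = exp(6615.35 * (1/296.15 - 1/355.15))
= 40.89

40.89


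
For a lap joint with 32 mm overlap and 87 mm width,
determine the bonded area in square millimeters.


Area = 32 * 87 = 2784 mm^2

2784


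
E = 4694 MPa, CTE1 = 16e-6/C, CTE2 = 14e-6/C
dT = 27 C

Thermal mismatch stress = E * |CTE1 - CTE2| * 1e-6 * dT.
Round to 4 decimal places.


= 4694 * 2e-6 * 27
= 0.2535 MPa

0.2535


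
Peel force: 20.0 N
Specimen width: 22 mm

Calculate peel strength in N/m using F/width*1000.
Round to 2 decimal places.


Peel strength = 20.0 / 22 * 1000 = 909.09 N/m

909.09


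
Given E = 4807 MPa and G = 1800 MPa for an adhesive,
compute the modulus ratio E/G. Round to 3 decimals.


E/G ratio = 4807 / 1800 = 2.671

2.671


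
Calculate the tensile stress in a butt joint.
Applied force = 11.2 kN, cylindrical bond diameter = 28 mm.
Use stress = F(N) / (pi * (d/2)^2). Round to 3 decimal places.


A = pi * 14.0^2 = 615.7522 mm^2
sigma = 11200.0 / 615.7522 = 18.189 MPa

18.189


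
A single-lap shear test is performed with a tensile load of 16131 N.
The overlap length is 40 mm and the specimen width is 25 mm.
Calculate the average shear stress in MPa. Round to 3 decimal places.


Shear stress = F / (overlap * width)
= 16131 / (40 * 25)
= 16131 / 1000
= 16.131 MPa

16.131


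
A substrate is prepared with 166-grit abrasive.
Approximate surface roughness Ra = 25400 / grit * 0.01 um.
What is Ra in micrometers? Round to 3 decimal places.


Ra = 25400 / 166 * 0.01 = 1.530 um

1.530


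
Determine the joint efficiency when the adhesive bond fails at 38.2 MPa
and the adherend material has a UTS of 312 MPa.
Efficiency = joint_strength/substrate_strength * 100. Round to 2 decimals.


Joint efficiency = 38.2 / 312 * 100
= 12.24%

12.24


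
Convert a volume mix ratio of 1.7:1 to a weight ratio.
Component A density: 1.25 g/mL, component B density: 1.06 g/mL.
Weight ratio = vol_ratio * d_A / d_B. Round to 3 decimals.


= 1.7 * 1.25 / 1.06 = 2.005

2.005


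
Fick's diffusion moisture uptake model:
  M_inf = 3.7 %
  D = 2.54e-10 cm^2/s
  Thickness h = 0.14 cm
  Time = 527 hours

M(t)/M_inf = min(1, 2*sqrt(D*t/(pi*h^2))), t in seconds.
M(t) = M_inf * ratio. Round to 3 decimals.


t_sec = 527 * 3600 = 1897200
ratio = 2*sqrt(2.54e-10*1897200/(pi*0.14^2))
= min(1, 0.176930)
= 0.176930
M(t) = 3.7 * 0.176930 = 0.655 %

0.655


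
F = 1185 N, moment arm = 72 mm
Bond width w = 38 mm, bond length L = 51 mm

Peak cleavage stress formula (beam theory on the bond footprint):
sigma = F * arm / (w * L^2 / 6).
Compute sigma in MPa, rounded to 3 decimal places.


sigma = (1185 * 72) / (38 * 2601 / 6)
= 85320 * 6 / 98838
= 511920 / 98838
= 5.179 MPa

5.179


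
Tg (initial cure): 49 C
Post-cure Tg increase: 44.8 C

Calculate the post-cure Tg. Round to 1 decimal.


Post-cure Tg = 49 + 44.8 = 93.8 C

93.8


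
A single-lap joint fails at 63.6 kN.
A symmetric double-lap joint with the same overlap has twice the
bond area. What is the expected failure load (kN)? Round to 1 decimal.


Double-lap load = 2 * 63.6 = 127.2 kN

127.2


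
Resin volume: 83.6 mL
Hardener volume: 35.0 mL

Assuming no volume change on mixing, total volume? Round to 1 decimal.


V_total = 83.6 + 35.0 = 118.6 mL

118.6


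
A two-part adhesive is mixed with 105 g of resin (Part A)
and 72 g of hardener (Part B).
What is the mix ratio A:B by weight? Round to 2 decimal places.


Mix ratio = mass_A / mass_B
= 105 / 72
= 1.46

1.46


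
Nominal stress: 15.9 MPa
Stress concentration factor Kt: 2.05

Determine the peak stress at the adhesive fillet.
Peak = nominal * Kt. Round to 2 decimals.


Peak stress = 15.9 * 2.05
= 32.60 MPa

32.60


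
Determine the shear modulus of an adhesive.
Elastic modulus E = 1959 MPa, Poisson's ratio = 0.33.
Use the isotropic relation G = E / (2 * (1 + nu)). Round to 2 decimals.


G = 1959 / (2*(1+0.33)) = 1959 / 2.66
= 736.47 MPa

736.47


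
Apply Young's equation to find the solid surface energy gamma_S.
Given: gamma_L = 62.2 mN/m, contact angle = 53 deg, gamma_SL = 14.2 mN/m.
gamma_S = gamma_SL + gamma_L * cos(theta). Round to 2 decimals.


theta_rad = 53 * pi/180 = 0.925025
gamma_S = 14.2 + 62.2 * cos(0.925025)
= 51.63 mN/m

51.63


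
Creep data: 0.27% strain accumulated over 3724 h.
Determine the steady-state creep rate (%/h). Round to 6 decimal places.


Rate = 0.27 / 3724 = 0.000073 %/h

0.000073


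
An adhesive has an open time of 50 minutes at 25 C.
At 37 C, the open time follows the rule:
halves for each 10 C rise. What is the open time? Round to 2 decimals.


Factor = 2^((37-25)/10) = 2.2974
Open time = 50 / 2.2974 = 21.76 min

21.76


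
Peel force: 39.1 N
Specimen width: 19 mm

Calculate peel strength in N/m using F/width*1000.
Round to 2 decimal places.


Peel strength = 39.1 / 19 * 1000 = 2057.89 N/m

2057.89


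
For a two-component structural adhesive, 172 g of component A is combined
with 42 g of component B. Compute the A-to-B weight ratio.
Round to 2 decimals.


Weight ratio A:B = 172 / 42
= 4.10

4.10


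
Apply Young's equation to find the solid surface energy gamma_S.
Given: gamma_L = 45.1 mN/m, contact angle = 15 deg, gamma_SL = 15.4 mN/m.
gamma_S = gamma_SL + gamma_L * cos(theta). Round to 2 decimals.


theta_rad = 15 * pi/180 = 0.261799
gamma_S = 15.4 + 45.1 * cos(0.261799)
= 58.96 mN/m

58.96


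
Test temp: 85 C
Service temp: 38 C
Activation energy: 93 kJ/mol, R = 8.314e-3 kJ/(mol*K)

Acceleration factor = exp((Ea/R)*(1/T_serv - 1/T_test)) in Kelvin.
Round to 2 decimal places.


AF = exp((93/0.008314)*(1/311.15 - 1/358.15))
= 111.92

111.92


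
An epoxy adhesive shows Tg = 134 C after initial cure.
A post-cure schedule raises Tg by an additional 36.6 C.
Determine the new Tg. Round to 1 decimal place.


New Tg = 134 + 36.6
= 170.6 C

170.6


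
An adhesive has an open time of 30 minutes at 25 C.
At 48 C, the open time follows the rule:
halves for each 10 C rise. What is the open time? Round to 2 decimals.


Factor = 2^((48-25)/10) = 4.9246
Open time = 30 / 4.9246 = 6.09 min

6.09


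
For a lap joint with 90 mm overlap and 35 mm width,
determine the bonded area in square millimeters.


Area = 90 * 35 = 3150 mm^2

3150


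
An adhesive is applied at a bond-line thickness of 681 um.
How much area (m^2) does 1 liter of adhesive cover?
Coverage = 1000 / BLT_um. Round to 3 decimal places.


Coverage = 1000 / 681 = 1.468 m^2

1.468


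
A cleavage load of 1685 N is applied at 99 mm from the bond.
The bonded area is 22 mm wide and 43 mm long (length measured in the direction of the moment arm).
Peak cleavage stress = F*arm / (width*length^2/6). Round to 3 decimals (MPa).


Moment = 1685 * 99 = 166815 N*mm
Section modulus = 22 * 1849 / 6 = 40678 / 6 mm^3
Stress = 166815 / (40678 / 6) = 1000890 / 40678
= 24.605 MPa

24.605


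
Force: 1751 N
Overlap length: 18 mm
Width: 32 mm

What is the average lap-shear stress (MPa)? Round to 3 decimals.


Average shear stress = F / (overlap * width)
= 1751 / (18 * 32)
= 3.040 MPa

3.040


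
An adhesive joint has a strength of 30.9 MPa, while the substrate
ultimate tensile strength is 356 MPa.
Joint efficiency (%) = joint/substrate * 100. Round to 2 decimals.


Efficiency = 30.9 / 356 * 100
= 8.68%

8.68


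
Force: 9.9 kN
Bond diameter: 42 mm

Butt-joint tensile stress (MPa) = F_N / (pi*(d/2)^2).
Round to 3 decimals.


F_N = 9.9 * 1000 = 9900.0 N
A = pi*(21.0)^2 = 1385.4424 mm^2
stress = 9900.0 / 1385.4424 = 7.146 MPa

7.146


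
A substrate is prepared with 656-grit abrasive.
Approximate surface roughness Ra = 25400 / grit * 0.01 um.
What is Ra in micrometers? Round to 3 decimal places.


Ra = 25400 / 656 * 0.01 = 0.387 um

0.387


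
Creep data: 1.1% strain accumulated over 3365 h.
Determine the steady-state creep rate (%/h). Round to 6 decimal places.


Rate = 1.1 / 3365 = 0.000327 %/h

0.000327


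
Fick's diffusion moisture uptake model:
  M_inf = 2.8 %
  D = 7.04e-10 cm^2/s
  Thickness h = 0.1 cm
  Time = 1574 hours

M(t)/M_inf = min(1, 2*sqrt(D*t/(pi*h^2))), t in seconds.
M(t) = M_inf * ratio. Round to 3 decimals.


t_sec = 1574 * 3600 = 5666400
ratio = 2*sqrt(7.04e-10*5666400/(pi*0.1^2))
= min(1, 0.712681)
= 0.712681
M(t) = 2.8 * 0.712681 = 1.996 %

1.996


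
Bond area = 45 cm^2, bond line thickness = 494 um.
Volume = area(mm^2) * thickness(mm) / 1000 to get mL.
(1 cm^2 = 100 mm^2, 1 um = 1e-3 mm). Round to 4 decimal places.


area_mm2 = 45 * 100 = 4500
blt_mm = 494 * 1e-3 = 0.494
vol_mm3 = 4500 * 0.494 = 2223.0
vol_mL = 2223.0 / 1000 = 2.2230 mL

2.2230


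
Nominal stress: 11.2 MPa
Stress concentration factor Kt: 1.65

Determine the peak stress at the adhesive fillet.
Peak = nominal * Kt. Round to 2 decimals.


Peak stress = 11.2 * 1.65
= 18.48 MPa

18.48


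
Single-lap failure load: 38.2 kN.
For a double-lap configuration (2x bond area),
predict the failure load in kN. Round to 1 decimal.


Failure load = 38.2 * 2 = 76.4 kN

76.4


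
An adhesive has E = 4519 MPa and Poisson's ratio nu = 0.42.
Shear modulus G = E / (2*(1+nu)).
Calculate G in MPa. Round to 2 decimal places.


G = 4519 / (2*(1+0.42))
= 4519 / 2.84
= 1591.20 MPa

1591.20


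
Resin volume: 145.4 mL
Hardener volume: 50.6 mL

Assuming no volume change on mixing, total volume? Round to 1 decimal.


V_total = 145.4 + 50.6 = 196.0 mL

196.0


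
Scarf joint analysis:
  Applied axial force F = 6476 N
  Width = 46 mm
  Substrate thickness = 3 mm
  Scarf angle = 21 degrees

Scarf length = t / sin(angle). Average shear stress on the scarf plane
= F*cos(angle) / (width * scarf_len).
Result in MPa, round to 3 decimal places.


Scarf length = 3 / sin(21 deg) = 8.3713 mm
cos(21 deg) = 0.933580
Shear = 6476 * 0.933580 / (46 * 8.3713)
= 15.700 MPa

15.700


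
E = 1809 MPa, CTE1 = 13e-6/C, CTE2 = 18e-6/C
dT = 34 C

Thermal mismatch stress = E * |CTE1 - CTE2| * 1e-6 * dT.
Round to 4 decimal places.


= 1809 * 5e-6 * 34
= 0.3075 MPa

0.3075


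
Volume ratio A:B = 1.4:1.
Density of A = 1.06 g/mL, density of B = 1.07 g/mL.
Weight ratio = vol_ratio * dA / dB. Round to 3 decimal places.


Wt ratio = 1.4 * 1.06 / 1.07
= 1.387

1.387


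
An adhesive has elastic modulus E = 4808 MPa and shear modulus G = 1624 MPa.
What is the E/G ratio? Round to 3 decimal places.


E/G = 4808 / 1624 = 2.961

2.961


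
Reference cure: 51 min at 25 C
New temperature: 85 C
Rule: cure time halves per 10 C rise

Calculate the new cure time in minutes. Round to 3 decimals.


factor = 2^((85-25)/10) = 64.0000
t_new = 51 / 64.0000 = 0.797 min

0.797


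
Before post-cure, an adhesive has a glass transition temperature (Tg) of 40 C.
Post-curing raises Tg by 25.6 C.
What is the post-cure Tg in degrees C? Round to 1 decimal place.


Tg_post = Tg_base + delta_Tg
= 40 + 25.6
= 65.6 C

65.6


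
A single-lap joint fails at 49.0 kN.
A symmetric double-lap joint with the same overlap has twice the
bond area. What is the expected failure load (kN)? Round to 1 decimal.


Double-lap load = 2 * 49.0 = 98.0 kN

98.0


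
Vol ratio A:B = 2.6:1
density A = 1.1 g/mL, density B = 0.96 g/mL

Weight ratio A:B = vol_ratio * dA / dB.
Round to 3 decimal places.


Weight ratio = 2.6 * 1.1 / 0.96
= 2.979

2.979


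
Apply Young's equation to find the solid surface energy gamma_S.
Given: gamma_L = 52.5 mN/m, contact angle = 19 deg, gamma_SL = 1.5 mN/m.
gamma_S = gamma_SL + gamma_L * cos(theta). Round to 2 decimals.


theta_rad = 19 * pi/180 = 0.331613
gamma_S = 1.5 + 52.5 * cos(0.331613)
= 51.14 mN/m

51.14


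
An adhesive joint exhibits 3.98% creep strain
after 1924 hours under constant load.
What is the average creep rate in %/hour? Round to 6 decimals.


Creep rate = strain / time
= 3.98 / 1924
= 0.002069 %/h

0.002069


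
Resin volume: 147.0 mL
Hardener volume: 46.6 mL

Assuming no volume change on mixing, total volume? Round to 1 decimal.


V_total = 147.0 + 46.6 = 193.6 mL

193.6


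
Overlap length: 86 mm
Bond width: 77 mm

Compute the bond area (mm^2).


Bond area = 86 * 77 = 6622 mm^2

6622


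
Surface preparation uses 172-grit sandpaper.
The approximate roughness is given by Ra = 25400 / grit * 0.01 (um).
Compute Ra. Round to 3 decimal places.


Ra = 25400 / 172 * 0.01
= 254 / 172
= 1.477 um

1.477


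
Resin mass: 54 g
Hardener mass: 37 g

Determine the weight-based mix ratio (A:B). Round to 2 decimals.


Ratio = 54 / 37 = 1.46

1.46


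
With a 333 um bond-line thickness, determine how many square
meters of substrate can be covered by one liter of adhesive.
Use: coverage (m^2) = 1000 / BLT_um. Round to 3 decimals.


Coverage = 1000 / 333 = 3.003 m^2

3.003


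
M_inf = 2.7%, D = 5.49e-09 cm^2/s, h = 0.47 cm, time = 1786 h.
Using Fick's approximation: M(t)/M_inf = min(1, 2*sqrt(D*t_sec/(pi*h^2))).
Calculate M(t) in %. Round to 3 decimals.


t = 6429600 s
ratio = min(1, 2*sqrt(5.49e-09*6429600/(pi*0.2209)))
= 0.451061
M(t) = 2.7 * 0.451061 = 1.218%

1.218


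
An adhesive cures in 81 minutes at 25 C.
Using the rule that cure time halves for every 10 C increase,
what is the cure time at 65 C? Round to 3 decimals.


Factor = 2^((65 - 25) / 10) = 16.0000
Cure time = 81 / 16.0000
= 5.063 minutes

5.063


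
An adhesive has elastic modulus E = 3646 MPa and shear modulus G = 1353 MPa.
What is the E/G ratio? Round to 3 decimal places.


E/G = 3646 / 1353 = 2.695

2.695


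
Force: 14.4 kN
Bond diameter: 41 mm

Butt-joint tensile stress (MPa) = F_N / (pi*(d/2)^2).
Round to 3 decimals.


F_N = 14.4 * 1000 = 14400.0 N
A = pi*(20.5)^2 = 1320.2543 mm^2
stress = 14400.0 / 1320.2543 = 10.907 MPa

10.907


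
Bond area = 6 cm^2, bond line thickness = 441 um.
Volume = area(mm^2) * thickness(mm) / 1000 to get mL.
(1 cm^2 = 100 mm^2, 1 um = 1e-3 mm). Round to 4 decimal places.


area_mm2 = 6 * 100 = 600
blt_mm = 441 * 1e-3 = 0.441
vol_mm3 = 600 * 0.441 = 264.6
vol_mL = 264.6 / 1000 = 0.2646 mL

0.2646


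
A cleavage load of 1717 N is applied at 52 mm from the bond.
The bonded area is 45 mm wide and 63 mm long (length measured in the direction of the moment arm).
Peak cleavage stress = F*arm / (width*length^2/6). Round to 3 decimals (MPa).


Moment = 1717 * 52 = 89284 N*mm
Section modulus = 45 * 3969 / 6 = 178605 / 6 mm^3
Stress = 89284 / (178605 / 6) = 535704 / 178605
= 2.999 MPa

2.999


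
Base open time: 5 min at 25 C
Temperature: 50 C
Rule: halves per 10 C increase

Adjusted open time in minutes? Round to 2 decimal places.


Acceleration = 2^((50-25)/10) = 5.6569
Open time = 5 / 5.6569 = 0.88 min

0.88


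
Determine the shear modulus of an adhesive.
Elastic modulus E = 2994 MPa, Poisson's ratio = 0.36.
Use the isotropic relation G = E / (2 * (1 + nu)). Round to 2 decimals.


G = 2994 / (2*(1+0.36)) = 2994 / 2.72
= 1100.74 MPa

1100.74


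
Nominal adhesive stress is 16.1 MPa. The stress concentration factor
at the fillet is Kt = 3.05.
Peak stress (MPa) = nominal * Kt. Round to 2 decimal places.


Peak = 16.1 * 3.05 = 49.11 MPa

49.11


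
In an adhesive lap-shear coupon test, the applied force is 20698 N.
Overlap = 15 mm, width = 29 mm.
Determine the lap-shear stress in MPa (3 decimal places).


stress = F / (overlap * width)
= 20698 / (15 * 29)
= 47.582 MPa

47.582


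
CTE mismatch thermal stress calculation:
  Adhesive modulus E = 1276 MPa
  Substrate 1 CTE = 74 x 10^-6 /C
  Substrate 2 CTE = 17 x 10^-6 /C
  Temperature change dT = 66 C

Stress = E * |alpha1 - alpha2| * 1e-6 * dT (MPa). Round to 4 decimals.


delta_alpha = |74 - 17| = 57 x 10^-6/C
Stress = 1276 * 57e-6 * 66
= 4.8003 MPa

4.8003


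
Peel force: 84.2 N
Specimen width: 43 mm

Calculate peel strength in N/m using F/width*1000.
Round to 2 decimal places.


Peel strength = 84.2 / 43 * 1000 = 1958.14 N/m

1958.14


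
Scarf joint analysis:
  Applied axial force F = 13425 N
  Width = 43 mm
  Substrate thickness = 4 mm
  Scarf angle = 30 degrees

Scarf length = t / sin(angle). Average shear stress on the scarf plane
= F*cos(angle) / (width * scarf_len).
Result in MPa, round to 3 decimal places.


Scarf length = 4 / sin(30 deg) = 8.0000 mm
cos(30 deg) = 0.866025
Shear = 13425 * 0.866025 / (43 * 8.0000)
= 33.798 MPa

33.798


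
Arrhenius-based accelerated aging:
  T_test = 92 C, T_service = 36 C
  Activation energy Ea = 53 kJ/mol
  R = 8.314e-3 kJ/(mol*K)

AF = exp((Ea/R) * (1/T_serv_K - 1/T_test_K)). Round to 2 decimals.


T_test_K = 365.15, T_serv_K = 309.15
AF = exp((53/8.314e-3) * (1/309.15 - 1/365.15))
= 23.63

23.63


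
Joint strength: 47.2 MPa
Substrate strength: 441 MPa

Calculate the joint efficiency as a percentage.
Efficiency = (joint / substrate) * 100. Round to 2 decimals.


Efficiency = (47.2 / 441) * 100 = 10.70%

10.70


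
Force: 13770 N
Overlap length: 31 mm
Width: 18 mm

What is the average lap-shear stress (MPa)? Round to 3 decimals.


Average shear stress = F / (overlap * width)
= 13770 / (31 * 18)
= 24.677 MPa

24.677


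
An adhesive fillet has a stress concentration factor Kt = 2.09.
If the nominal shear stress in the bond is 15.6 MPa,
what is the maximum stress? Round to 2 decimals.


Max stress = 15.6 * 2.09 = 32.60 MPa

32.60


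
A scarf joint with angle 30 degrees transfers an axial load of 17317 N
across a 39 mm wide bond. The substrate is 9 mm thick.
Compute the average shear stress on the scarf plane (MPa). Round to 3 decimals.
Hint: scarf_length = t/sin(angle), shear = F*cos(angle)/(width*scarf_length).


scarf_length = 9 / sin(30 deg) = 18.0000 mm
cos(30 deg) = 0.866025
shear stress = 17317 * 0.866025 / (39 * 18.0000)
= 21.363 MPa

21.363


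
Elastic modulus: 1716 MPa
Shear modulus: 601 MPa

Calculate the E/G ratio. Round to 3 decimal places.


E / G = 1716 / 601 = 2.855

2.855


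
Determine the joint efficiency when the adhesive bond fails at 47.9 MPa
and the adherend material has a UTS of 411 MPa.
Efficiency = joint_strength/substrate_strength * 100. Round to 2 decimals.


Joint efficiency = 47.9 / 411 * 100
= 11.65%

11.65


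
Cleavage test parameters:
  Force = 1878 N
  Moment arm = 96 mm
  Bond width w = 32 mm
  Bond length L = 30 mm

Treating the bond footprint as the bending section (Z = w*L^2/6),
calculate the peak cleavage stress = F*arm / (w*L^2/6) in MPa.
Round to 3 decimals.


M = 1878 * 96 = 180288 N*mm
Z = 32 * 30^2 / 6 = 28800 / 6 mm^3
sigma = M / Z = 6 * 180288 / 28800 = 1081728 / 28800
= 37.560 MPa

37.560


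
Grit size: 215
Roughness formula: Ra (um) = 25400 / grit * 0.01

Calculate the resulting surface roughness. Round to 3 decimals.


Ra = 25400 / 215 * 0.01
= 1.181 um

1.181


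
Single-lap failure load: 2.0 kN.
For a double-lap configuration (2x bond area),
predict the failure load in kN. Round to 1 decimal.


Failure load = 2.0 * 2 = 4.0 kN

4.0


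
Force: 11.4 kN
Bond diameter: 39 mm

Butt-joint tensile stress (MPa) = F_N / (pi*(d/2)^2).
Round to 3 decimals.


F_N = 11.4 * 1000 = 11400.0 N
A = pi*(19.5)^2 = 1194.5906 mm^2
stress = 11400.0 / 1194.5906 = 9.543 MPa

9.543


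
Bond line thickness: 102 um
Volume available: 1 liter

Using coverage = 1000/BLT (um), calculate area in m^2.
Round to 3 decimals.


1 L = 1e6 mm^3, thickness = 102 um = 0.102 mm
Area = 1e6 / 0.102 mm^2 = (1e6 / 0.102) / 1e6 m^2 = 1000 / 102 m^2
= 9.804 m^2

9.804


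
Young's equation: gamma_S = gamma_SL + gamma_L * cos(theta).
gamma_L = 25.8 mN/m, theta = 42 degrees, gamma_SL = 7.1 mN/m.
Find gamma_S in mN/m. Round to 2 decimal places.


cos(42 deg) = 0.743145
gamma_S = 7.1 + 25.8 * 0.743145
= 26.27 mN/m

26.27


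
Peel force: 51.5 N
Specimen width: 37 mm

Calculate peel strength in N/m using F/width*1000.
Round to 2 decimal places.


Peel strength = 51.5 / 37 * 1000 = 1391.89 N/m

1391.89


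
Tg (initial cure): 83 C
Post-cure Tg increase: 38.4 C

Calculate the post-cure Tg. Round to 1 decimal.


Post-cure Tg = 83 + 38.4 = 121.4 C

121.4


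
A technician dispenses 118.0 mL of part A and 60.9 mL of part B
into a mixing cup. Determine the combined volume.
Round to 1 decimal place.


Combined volume = 118.0 + 60.9
= 178.9 mL

178.9


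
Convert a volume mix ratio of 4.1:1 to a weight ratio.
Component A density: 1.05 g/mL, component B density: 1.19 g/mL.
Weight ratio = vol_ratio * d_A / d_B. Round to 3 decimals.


= 4.1 * 1.05 / 1.19 = 3.618

3.618


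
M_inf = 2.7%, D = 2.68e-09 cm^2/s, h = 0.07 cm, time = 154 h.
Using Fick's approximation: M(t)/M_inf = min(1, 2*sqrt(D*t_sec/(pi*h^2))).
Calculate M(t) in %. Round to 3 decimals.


t = 554400 s
ratio = min(1, 2*sqrt(2.68e-09*554400/(pi*0.0049)))
= 0.621350
M(t) = 2.7 * 0.621350 = 1.678%

1.678


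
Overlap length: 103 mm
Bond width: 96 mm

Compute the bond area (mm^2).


Bond area = 103 * 96 = 9888 mm^2

9888


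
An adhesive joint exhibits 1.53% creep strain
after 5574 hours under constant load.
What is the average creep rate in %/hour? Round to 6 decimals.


Creep rate = strain / time
= 1.53 / 5574
= 0.000274 %/h

0.000274


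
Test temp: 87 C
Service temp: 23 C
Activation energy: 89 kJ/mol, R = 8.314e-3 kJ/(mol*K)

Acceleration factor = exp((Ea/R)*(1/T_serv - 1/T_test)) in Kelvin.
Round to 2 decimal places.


AF = exp((89/0.008314)*(1/296.15 - 1/360.15))
= 616.09

616.09


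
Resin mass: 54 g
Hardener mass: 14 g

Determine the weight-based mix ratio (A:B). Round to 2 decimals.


Ratio = 54 / 14 = 3.86

3.86


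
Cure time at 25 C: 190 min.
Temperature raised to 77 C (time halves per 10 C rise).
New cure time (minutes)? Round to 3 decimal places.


Acceleration factor = 2^(52/10) = 36.7583
New time = 190 / 36.7583 = 5.169 min

5.169


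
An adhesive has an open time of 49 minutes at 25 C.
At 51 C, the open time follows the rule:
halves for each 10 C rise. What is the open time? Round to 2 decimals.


Factor = 2^((51-25)/10) = 6.0629
Open time = 49 / 6.0629 = 8.08 min

8.08


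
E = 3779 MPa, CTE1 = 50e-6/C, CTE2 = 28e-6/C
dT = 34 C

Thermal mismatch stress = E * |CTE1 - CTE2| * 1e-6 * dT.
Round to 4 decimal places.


= 3779 * 22e-6 * 34
= 2.8267 MPa

2.8267


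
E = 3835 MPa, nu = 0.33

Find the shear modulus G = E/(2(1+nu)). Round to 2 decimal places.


G = 3835 / (2 * 1.33)
= 1441.73 MPa

1441.73


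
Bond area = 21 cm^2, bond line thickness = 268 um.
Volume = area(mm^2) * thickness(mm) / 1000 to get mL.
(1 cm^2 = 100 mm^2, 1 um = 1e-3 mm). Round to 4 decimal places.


area_mm2 = 21 * 100 = 2100
blt_mm = 268 * 1e-3 = 0.268
vol_mm3 = 2100 * 0.268 = 562.8
vol_mL = 562.8 / 1000 = 0.5628 mL

0.5628


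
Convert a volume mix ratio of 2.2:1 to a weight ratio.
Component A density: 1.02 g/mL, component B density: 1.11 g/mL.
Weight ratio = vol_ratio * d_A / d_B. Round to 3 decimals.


= 2.2 * 1.02 / 1.11 = 2.022

2.022


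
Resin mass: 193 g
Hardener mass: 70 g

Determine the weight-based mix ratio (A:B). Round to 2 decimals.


Ratio = 193 / 70 = 2.76

2.76


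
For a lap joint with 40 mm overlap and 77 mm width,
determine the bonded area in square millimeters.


Area = 40 * 77 = 3080 mm^2

3080


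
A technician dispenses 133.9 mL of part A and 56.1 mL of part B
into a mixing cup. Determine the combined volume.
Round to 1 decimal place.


Combined volume = 133.9 + 56.1
= 190.0 mL

190.0


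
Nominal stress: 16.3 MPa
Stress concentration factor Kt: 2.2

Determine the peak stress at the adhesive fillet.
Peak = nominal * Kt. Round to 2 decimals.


Peak stress = 16.3 * 2.2
= 35.86 MPa

35.86


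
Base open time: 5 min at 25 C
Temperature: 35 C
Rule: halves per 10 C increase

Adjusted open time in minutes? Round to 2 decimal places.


Acceleration = 2^((35-25)/10) = 2.0000
Open time = 5 / 2.0000 = 2.50 min

2.50


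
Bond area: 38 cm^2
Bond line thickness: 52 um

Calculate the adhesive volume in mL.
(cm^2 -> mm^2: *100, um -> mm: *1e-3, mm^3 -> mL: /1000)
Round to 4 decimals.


V = 38*100 * 52*1e-3 / 1000
= 0.1976 mL

0.1976


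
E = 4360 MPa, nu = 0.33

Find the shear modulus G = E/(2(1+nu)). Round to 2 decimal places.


G = 4360 / (2 * 1.33)
= 1639.10 MPa

1639.10


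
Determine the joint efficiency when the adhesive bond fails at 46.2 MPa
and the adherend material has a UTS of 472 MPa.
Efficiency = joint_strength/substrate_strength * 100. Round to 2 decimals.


Joint efficiency = 46.2 / 472 * 100
= 9.79%

9.79


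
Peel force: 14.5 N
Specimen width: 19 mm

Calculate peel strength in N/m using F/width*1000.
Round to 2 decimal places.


Peel strength = 14.5 / 19 * 1000 = 763.16 N/m

763.16


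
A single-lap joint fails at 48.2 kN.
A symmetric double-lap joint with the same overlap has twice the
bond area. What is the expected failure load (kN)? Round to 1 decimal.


Double-lap load = 2 * 48.2 = 96.4 kN

96.4


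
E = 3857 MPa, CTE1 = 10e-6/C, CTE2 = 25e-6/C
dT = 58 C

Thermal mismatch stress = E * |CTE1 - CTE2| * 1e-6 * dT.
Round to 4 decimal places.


= 3857 * 15e-6 * 58
= 3.3556 MPa

3.3556


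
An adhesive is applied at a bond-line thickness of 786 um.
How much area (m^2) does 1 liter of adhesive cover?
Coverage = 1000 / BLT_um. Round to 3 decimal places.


Coverage = 1000 / 786 = 1.272 m^2

1.272


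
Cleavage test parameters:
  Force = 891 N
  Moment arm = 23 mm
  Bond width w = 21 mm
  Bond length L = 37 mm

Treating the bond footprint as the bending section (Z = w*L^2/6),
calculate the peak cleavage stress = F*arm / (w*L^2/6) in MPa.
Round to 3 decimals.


M = 891 * 23 = 20493 N*mm
Z = 21 * 37^2 / 6 = 28749 / 6 mm^3
sigma = M / Z = 6 * 20493 / 28749 = 122958 / 28749
= 4.277 MPa

4.277


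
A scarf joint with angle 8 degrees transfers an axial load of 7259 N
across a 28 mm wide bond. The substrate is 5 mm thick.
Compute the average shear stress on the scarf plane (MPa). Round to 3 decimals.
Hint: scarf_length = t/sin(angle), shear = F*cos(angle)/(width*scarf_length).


scarf_length = 5 / sin(8 deg) = 35.9265 mm
cos(8 deg) = 0.990268
shear stress = 7259 * 0.990268 / (28 * 35.9265)
= 7.146 MPa

7.146


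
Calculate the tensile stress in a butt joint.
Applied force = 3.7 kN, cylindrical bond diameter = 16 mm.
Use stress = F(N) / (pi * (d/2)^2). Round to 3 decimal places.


A = pi * 8.0^2 = 201.0619 mm^2
sigma = 3700.0 / 201.0619 = 18.402 MPa

18.402


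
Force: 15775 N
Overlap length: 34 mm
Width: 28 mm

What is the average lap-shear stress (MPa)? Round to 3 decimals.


Average shear stress = F / (overlap * width)
= 15775 / (34 * 28)
= 16.570 MPa

16.570


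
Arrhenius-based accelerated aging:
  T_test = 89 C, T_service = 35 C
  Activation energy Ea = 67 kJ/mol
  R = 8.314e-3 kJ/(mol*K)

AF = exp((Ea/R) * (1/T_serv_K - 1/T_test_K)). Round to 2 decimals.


T_test_K = 362.15, T_serv_K = 308.15
AF = exp((67/8.314e-3) * (1/308.15 - 1/362.15))
= 49.38

49.38


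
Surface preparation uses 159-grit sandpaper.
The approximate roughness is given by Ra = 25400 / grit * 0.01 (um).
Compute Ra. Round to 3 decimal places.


Ra = 25400 / 159 * 0.01
= 254 / 159
= 1.597 um

1.597


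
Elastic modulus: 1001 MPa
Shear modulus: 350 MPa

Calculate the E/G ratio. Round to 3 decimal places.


E / G = 1001 / 350 = 2.860

2.860


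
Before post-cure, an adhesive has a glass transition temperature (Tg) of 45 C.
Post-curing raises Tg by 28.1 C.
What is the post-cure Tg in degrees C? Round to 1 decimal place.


Tg_post = Tg_base + delta_Tg
= 45 + 28.1
= 73.1 C

73.1


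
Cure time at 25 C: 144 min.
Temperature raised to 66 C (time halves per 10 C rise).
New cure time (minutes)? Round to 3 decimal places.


Acceleration factor = 2^(41/10) = 17.1484
New time = 144 / 17.1484 = 8.397 min

8.397


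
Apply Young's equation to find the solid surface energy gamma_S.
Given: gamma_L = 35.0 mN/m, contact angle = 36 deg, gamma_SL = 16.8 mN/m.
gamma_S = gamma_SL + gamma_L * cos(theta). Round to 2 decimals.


theta_rad = 36 * pi/180 = 0.628319
gamma_S = 16.8 + 35.0 * cos(0.628319)
= 45.12 mN/m

45.12


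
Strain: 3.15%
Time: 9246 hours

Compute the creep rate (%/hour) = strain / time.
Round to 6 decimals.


Creep rate = 3.15 / 9246
= 0.000341 %/h

0.000341


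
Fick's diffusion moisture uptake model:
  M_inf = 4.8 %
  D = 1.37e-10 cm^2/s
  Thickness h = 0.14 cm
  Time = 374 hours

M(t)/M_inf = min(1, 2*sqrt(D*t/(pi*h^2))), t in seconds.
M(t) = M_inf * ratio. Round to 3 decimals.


t_sec = 374 * 3600 = 1346400
ratio = 2*sqrt(1.37e-10*1346400/(pi*0.14^2))
= min(1, 0.109465)
= 0.109465
M(t) = 4.8 * 0.109465 = 0.525 %

0.525


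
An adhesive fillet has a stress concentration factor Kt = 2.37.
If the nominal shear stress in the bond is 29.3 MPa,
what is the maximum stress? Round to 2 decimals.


Max stress = 29.3 * 2.37 = 69.44 MPa

69.44


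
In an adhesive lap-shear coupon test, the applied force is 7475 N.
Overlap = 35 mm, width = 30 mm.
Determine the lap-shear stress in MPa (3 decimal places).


stress = F / (overlap * width)
= 7475 / (35 * 30)
= 7.119 MPa

7.119


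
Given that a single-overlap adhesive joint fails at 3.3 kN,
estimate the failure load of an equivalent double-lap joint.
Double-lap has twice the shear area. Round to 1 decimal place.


Double-lap factor = 2
Expected load = 3.3 * 2 = 6.6 kN

6.6


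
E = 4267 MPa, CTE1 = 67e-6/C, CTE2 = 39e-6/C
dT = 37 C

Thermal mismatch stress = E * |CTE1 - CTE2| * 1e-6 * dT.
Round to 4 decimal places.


= 4267 * 28e-6 * 37
= 4.4206 MPa

4.4206


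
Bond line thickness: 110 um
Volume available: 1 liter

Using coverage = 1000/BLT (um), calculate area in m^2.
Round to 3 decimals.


1 L = 1e6 mm^3, thickness = 110 um = 0.11 mm
Area = 1e6 / 0.11 mm^2 = (1e6 / 0.11) / 1e6 m^2 = 1000 / 110 m^2
= 9.091 m^2

9.091


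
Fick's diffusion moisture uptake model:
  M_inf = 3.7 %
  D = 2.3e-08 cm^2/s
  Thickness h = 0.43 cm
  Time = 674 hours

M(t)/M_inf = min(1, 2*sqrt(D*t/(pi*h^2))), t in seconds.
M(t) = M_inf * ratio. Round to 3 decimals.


t_sec = 674 * 3600 = 2426400
ratio = 2*sqrt(2.3e-08*2426400/(pi*0.43^2))
= min(1, 0.619914)
= 0.619914
M(t) = 3.7 * 0.619914 = 2.294 %

2.294


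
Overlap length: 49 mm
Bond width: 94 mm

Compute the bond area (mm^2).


Bond area = 49 * 94 = 4606 mm^2

4606


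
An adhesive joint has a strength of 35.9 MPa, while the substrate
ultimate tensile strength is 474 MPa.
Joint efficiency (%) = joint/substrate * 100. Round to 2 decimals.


Efficiency = 35.9 / 474 * 100
= 7.57%

7.57


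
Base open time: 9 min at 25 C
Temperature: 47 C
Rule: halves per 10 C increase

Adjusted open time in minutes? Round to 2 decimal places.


Acceleration = 2^((47-25)/10) = 4.5948
Open time = 9 / 4.5948 = 1.96 min

1.96


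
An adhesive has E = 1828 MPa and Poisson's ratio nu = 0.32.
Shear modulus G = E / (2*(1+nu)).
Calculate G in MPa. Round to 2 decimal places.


G = 1828 / (2*(1+0.32))
= 1828 / 2.64
= 692.42 MPa

692.42


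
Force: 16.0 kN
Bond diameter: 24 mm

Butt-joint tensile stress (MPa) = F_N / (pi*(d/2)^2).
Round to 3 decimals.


F_N = 16.0 * 1000 = 16000.0 N
A = pi*(12.0)^2 = 452.3893 mm^2
stress = 16000.0 / 452.3893 = 35.368 MPa

35.368


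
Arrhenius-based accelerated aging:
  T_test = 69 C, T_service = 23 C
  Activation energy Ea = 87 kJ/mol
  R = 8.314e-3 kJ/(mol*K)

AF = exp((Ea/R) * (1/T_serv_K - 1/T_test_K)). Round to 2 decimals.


T_test_K = 342.15, T_serv_K = 296.15
AF = exp((87/8.314e-3) * (1/296.15 - 1/342.15))
= 115.64

115.64


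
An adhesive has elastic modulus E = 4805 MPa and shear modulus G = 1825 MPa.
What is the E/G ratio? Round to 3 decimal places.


E/G = 4805 / 1825 = 2.633

2.633


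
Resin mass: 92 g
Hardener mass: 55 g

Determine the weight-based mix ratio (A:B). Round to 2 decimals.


Ratio = 92 / 55 = 1.67

1.67


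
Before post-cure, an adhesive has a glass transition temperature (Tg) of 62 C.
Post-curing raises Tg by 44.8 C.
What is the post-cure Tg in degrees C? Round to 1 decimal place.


Tg_post = Tg_base + delta_Tg
= 62 + 44.8
= 106.8 C

106.8


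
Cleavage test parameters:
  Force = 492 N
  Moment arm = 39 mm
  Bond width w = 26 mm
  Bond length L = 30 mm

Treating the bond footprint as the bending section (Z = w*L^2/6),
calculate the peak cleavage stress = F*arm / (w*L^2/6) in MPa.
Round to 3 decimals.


M = 492 * 39 = 19188 N*mm
Z = 26 * 30^2 / 6 = 23400 / 6 mm^3
sigma = M / Z = 6 * 19188 / 23400 = 115128 / 23400
= 4.920 MPa

4.920


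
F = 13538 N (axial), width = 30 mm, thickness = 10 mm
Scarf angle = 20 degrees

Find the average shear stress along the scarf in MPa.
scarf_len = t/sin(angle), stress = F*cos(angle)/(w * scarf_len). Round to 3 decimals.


scarf_len = 10/sin(20 deg) = 29.2380
cos(20 deg) = 0.939693
stress = 13538*0.939693/(30*29.2380) = 14.503 MPa

14.503


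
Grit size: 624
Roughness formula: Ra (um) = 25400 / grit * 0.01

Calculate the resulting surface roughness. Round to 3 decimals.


Ra = 25400 / 624 * 0.01
= 0.407 um

0.407


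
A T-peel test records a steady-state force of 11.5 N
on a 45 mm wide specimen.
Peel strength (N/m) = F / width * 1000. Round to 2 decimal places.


Peel strength = 11.5 / 45 * 1000
= 255.56 N/m

255.56


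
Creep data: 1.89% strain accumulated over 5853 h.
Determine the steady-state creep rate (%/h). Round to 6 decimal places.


Rate = 1.89 / 5853 = 0.000323 %/h

0.000323
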